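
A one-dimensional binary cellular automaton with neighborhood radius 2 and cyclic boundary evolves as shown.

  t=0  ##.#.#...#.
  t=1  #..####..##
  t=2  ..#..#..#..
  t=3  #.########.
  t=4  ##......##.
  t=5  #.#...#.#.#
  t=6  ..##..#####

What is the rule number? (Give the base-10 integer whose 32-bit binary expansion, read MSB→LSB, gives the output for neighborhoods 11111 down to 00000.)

  [31] ##### => .  t=3,i=4
  [30] ####. => #  t=1,i=5
  [29] ###.# => #  t=3,i=9
  [28] ###.. => .  t=1,i=0
  [27] ##.## => #  t=4,i=10
  [26] ##.#. => .  t=0,i=2
  [25] ##..# => .  t=1,i=1
  [24] ##... => #  t=4,i=2
  [23] #.### => .  t=3,i=2
  [22] #.##. => #  t=0,i=0
  [21] #.#.# => #  t=0,i=3
  [20] #.#.. => #  t=0,i=5
  [19] #..## => #  t=1,i=2
  [18] #..#. => #  t=2,i=4
  [17] #...# => .  t=0,i=7
  [16] #.... => .  t=2,i=10
  [15] .#### => .  t=1,i=4
  [14] .###. => .  t=1,i=10
  [13] .##.# => .  t=0,i=1
  [12] .##.. => .  t=4,i=1
  [11] .#.## => #  t=0,i=10
  [10] .#.#. => #  t=0,i=4
  [9] .#..# => #  t=2,i=3
  [8] .#... => #  t=0,i=6
  [7] ..### => .  t=1,i=3
  [6] ..##. => #  t=4,i=8
  [5] ..#.# => #  t=0,i=9
  [4] ..#.. => #  t=2,i=2
  [3] ...## => .  t=4,i=7
  [2] ...#. => .  t=0,i=8
  [1] ....# => #  t=2,i=0
  [0] ..... => .  t=4,i=4
  bits 01101001011111000000111101110010 = 1769738098

1769738098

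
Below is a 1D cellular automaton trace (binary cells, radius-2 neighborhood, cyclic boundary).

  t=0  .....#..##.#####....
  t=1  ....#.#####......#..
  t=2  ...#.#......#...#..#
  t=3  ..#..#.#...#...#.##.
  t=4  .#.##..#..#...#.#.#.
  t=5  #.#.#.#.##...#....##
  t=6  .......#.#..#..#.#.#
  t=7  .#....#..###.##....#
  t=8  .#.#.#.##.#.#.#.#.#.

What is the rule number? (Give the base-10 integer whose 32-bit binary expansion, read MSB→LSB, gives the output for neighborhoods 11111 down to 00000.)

  #####|.  b31=0 t=0,i=13
  ####.|.  b30=0 t=0,i=14
  ###.#|.  b29=0 t=5,i=0
  ###..|.  b28=0 t=0,i=15
  ##.##|#  b27=1 t=0,i=10
  ##.#.|.  b26=0 t=5,i=1
  ##..#|.  b25=0 t=4,i=5
  ##...|.  b24=0 t=0,i=16
  #.###|.  b23=0 t=0,i=11
  #.##.|.  b22=0 t=3,i=17
  #.#.#|.  b21=0 t=4,i=16
  #.#..|#  b20=1 t=2,i=5
  #..##|#  b19=1 t=0,i=7
  #..#.|#  b18=1 t=2,i=18
  #...#|.  b17=0 t=2,i=1
  #....|#  b16=1 t=0,i=17
  .####|.  b15=0 t=0,i=12
  .###.|#  b14=1 t=5,i=19
  .##.#|#  b13=1 t=0,i=9
  .##..|#  b12=1 t=3,i=18
  .#.##|#  b11=1 t=1,i=5
  .#.#.|.  b10=0 t=2,i=4
  .#..#|#  b9=1 t=0,i=6
  .#...|.  b8=0 t=1,i=18
  ..###|.  b7=0 t=5,i=18
  ..##.|#  b6=1 t=0,i=8
  ..#.#|.  b5=0 t=1,i=4
  ..#..|.  b4=0 t=0,i=5
  ...##|#  b3=1 t=5,i=17
  ...#.|#  b2=1 t=0,i=4
  ....#|.  b1=0 t=0,i=3
  .....|.  b0=0 t=0,i=0
  bits 00001000000111010111101001001100 = 136149580

136149580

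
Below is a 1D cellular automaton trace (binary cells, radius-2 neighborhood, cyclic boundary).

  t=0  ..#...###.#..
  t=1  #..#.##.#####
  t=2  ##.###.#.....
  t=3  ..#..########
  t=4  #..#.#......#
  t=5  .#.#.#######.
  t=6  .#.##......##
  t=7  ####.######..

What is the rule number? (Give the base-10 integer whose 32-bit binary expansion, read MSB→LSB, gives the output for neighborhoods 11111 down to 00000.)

  #####|.  b31=0 t=1,i=10
  ####.|.  b30=0 t=1,i=12
  ###.#|#  b29=1 t=0,i=8
  ###..|#  b28=1 t=1,i=0
  ##.##|#  b27=1 t=1,i=7
  ##.#.|#  b26=1 t=0,i=9
  ##..#|#  b25=1 t=1,i=1
  ##...|#  b24=1 t=6,i=5
  #.###|.  b23=0 t=1,i=8
  #.##.|#  b22=1 t=1,i=5
  #.#.#|#  b21=1 t=5,i=3
  #.#..|#  b20=1 t=0,i=10
  #..##|.  b19=0 t=3,i=4
  #..#.|.  b18=0 t=1,i=2
  #...#|.  b17=0 t=0,i=4
  #....|#  b16=1 t=0,i=12
  .####|.  b15=0 t=1,i=9
  .###.|.  b14=0 t=0,i=7
  .##.#|.  b13=0 t=1,i=6
  .##..|.  b12=0 t=4,i=0
  .#.##|#  b11=1 t=1,i=4
  .#.#.|.  b10=0 t=4,i=4
  .#..#|#  b9=1 t=3,i=3
  .#...|#  b8=1 t=0,i=3
  ..###|#  b7=1 t=0,i=6
  ..##.|.  b6=0 t=2,i=0
  ..#.#|#  b5=1 t=1,i=3
  ..#..|.  b4=0 t=0,i=2
  ...##|#  b3=1 t=0,i=5
  ...#.|.  b2=0 t=0,i=1
  ....#|#  b1=1 t=0,i=0
  .....|#  b0=1 t=2,i=10
  bits 00111111011100010000101110101011 = 1064373163

1064373163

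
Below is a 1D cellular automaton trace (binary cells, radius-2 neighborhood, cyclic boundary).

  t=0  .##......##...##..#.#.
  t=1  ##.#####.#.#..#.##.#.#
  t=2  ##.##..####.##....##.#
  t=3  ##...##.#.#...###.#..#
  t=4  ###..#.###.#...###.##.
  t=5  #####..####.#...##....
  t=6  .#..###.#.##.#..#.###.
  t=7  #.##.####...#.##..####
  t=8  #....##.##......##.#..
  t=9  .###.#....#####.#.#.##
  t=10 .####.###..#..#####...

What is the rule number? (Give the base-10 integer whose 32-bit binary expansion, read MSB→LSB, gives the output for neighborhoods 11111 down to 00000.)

934135619

  ##### -> .   bit 31 = 0  t=1,i=5
  ####. -> .   bit 30 = 0  t=1,i=6
  ###.# -> #   bit 29 = 1  t=1,i=1
  ###.. -> #   bit 28 = 1  t=3,i=1
  ##.## -> .   bit 27 = 0  t=1,i=2
  ##.#. -> #   bit 26 = 1  t=1,i=8
  ##..# -> #   bit 25 = 1  t=0,i=16
  ##... -> #   bit 24 = 1  t=0,i=3
  #.### -> #   bit 23 = 1  t=1,i=3
  #.##. -> .   bit 22 = 0  t=1,i=16
  #.#.# -> #   bit 21 = 1  t=1,i=9
  #.#.. -> .   bit 20 = 0  t=0,i=20
  #..## -> #   bit 19 = 1  t=0,i=0
  #..#. -> #   bit 18 = 1  t=0,i=17
  #...# -> .   bit 17 = 0  t=0,i=12
  #.... -> #   bit 16 = 1  t=0,i=4
  .#### -> #   bit 15 = 1  t=1,i=4
  .###. -> #   bit 14 = 1  t=1,i=0
  .##.# -> .   bit 13 = 0  t=1,i=17
  .##.. -> .   bit 12 = 0  t=0,i=2
  .#.## -> .   bit 11 = 0  t=1,i=15
  .#.#. -> #   bit 10 = 1  t=0,i=19
  .#..# -> #   bit 9 = 1  t=0,i=21
  .#... -> #   bit 8 = 1  t=3,i=11
  ..### -> .   bit 7 = 0  t=2,i=7
  ..##. -> #   bit 6 = 1  t=0,i=1
  ..#.# -> .   bit 5 = 0  t=0,i=18
  ..#.. -> .   bit 4 = 0  t=6,i=1
  ...## -> .   bit 3 = 0  t=0,i=8
  ...#. -> .   bit 2 = 0  t=7,i=11
  ....# -> #   bit 1 = 1  t=0,i=7
  ..... -> #   bit 0 = 1  t=0,i=5
  bits 00110111101011011100011101000011 = 934135619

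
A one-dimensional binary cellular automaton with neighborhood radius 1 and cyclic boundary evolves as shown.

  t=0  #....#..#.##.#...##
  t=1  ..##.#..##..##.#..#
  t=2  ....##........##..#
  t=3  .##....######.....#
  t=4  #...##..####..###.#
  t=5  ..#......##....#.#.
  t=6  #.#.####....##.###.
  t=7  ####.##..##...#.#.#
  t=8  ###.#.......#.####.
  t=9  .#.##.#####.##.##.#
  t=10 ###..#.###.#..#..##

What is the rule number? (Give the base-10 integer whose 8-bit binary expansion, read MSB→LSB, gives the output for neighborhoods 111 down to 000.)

165

  ###|#  b7=1 t=0,i=18
  ##.|.  b6=0 t=0,i=0
  #.#|#  b5=1 t=0,i=9
  #..|.  b4=0 t=0,i=1
  .##|.  b3=0 t=0,i=10
  .#.|#  b2=1 t=0,i=5
  ..#|.  b1=0 t=0,i=4
  ...|#  b0=1 t=0,i=2
  bits 10100101 = 165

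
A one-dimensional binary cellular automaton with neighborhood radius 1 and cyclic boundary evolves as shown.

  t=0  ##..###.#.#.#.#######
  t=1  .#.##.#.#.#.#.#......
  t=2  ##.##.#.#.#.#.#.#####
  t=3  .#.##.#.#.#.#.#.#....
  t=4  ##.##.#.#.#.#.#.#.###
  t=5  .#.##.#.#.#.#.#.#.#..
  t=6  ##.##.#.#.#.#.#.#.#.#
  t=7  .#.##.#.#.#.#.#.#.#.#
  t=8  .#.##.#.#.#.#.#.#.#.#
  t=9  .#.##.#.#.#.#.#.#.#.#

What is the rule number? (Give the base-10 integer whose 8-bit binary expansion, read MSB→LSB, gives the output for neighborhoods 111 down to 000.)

  nb ###: next=.  (t=0,i=0, bit7=0)
  nb ##.: next=#  (t=0,i=1, bit6=1)
  nb #.#: next=.  (t=0,i=7, bit5=0)
  nb #..: next=.  (t=0,i=2, bit4=0)
  nb .##: next=#  (t=0,i=4, bit3=1)
  nb .#.: next=#  (t=0,i=8, bit2=1)
  nb ..#: next=#  (t=0,i=3, bit1=1)
  nb ...: next=#  (t=1,i=16, bit0=1)
  bits 01001111 = 79

79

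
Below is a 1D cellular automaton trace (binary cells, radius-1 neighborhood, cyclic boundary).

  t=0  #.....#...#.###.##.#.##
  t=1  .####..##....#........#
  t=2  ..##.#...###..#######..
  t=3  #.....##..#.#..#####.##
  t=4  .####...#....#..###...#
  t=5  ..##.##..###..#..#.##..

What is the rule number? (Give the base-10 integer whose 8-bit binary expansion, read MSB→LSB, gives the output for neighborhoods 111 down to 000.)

  [7] ### => #  t=0,i=13
  [6] ##. => .  t=0,i=0
  [5] #.# => .  t=0,i=11
  [4] #.. => #  t=0,i=1
  [3] .## => .  t=0,i=12
  [2] .#. => .  t=0,i=6
  [1] ..# => .  t=0,i=5
  [0] ... => #  t=0,i=2
  bits 10010001 = 145

145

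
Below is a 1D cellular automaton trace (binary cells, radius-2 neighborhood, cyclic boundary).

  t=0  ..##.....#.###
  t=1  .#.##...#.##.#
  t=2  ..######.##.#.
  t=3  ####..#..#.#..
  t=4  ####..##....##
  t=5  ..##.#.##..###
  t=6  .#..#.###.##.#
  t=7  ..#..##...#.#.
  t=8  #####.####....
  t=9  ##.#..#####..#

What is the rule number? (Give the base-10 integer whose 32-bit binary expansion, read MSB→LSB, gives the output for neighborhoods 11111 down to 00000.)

1439341212

  [31] ##### => .  t=2,i=4
  [30] ####. => #  t=2,i=6
  [29] ###.# => .  t=2,i=7
  [28] ###.. => #  t=0,i=13
  [27] ##.## => .  t=2,i=8
  [26] ##.#. => #  t=1,i=12
  [25] ##..# => .  t=0,i=0
  [24] ##... => #  t=0,i=4
  [23] #.### => #  t=0,i=11
  [22] #.##. => #  t=1,i=3
  [21] #.#.# => .  t=1,i=1
  [20] #.#.. => .  t=2,i=12
  [19] #..## => #  t=0,i=1
  [18] #..#. => .  t=3,i=5
  [17] #...# => #  t=1,i=6
  [16] #.... => .  t=0,i=5
  [15] .#### => #  t=2,i=3
  [14] .###. => .  t=0,i=12
  [13] .##.# => .  t=1,i=11
  [12] .##.. => #  t=0,i=3
  [11] .#.## => #  t=0,i=10
  [10] .#.#. => .  t=1,i=0
  [9] .#..# => #  t=3,i=7
  [8] .#... => .  t=2,i=13
  [7] ..### => #  t=2,i=2
  [6] ..##. => .  t=0,i=2
  [5] ..#.# => .  t=0,i=9
  [4] ..#.. => #  t=3,i=6
  [3] ...## => #  t=2,i=1
  [2] ...#. => #  t=0,i=8
  [1] ....# => .  t=0,i=7
  [0] ..... => .  t=0,i=6
  bits 01010101110010101001101010011100 = 1439341212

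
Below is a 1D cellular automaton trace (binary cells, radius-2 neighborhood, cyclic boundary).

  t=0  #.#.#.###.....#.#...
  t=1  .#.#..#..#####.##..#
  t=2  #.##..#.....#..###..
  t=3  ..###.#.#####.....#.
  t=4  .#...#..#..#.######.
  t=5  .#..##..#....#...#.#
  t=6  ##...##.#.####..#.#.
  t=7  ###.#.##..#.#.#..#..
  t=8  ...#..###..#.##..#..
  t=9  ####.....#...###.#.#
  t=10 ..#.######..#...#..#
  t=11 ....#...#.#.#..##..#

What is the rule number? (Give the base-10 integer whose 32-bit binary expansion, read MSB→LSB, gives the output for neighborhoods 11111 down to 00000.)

  [31] ##### => .  t=1,i=11
  [30] ####. => #  t=1,i=12
  [29] ###.# => .  t=1,i=13
  [28] ###.. => .  t=0,i=8
  [27] ##.## => .  t=1,i=14
  [26] ##.#. => #  t=3,i=5
  [25] ##..# => #  t=1,i=17
  [24] ##... => #  t=0,i=9
  [23] #.### => #  t=0,i=6
  [22] #.##. => #  t=1,i=15
  [21] #.#.# => .  t=0,i=2
  [20] #.#.. => #  t=0,i=16
  [19] #..## => .  t=1,i=8
  [18] #..#. => .  t=1,i=5
  [17] #...# => .  t=0,i=18
  [16] #.... => #  t=0,i=10
  [15] .#### => .  t=1,i=10
  [14] .###. => .  t=0,i=7
  [13] .##.# => #  t=6,i=6
  [12] .##.. => #  t=1,i=16
  [11] .#.## => .  t=0,i=5
  [10] .#.#. => #  t=0,i=1
  [9] .#..# => .  t=1,i=4
  [8] .#... => .  t=0,i=17
  [7] ..### => .  t=1,i=9
  [6] ..##. => .  t=5,i=4
  [5] ..#.# => .  t=0,i=0
  [4] ..#.. => #  t=1,i=6
  [3] ...## => #  t=3,i=1
  [2] ...#. => #  t=0,i=13
  [1] ....# => #  t=0,i=12
  [0] ..... => #  t=0,i=11
  bits 01000111110100010011010000011111 = 1204892703

1204892703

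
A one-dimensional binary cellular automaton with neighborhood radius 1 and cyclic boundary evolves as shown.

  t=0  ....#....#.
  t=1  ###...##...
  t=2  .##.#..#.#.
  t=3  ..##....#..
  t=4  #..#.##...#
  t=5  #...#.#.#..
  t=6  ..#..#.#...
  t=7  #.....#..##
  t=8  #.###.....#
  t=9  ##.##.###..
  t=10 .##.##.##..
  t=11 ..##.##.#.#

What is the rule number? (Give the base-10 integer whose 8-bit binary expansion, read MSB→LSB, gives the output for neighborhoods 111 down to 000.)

225

  nb ###: next=#  (t=1,i=1, bit7=1)
  nb ##.: next=#  (t=1,i=2, bit6=1)
  nb #.#: next=#  (t=2,i=3, bit5=1)
  nb #..: next=.  (t=0,i=5, bit4=0)
  nb .##: next=.  (t=1,i=0, bit3=0)
  nb .#.: next=.  (t=0,i=4, bit2=0)
  nb ..#: next=.  (t=0,i=3, bit1=0)
  nb ...: next=#  (t=0,i=0, bit0=1)
  bits 11100001 = 225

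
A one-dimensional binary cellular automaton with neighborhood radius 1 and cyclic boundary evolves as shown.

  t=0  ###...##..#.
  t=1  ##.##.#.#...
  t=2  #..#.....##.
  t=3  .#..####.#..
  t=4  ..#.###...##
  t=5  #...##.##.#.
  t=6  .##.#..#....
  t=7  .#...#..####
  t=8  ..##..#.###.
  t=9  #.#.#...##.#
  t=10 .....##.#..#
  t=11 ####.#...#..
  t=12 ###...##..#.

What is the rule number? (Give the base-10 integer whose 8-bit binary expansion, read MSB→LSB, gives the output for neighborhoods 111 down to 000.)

153

  [7] ### => #  t=0,i=1
  [6] ##. => .  t=0,i=2
  [5] #.# => .  t=0,i=11
  [4] #.. => #  t=0,i=3
  [3] .## => #  t=0,i=0
  [2] .#. => .  t=0,i=10
  [1] ..# => .  t=0,i=5
  [0] ... => #  t=0,i=4
  bits 10011001 = 153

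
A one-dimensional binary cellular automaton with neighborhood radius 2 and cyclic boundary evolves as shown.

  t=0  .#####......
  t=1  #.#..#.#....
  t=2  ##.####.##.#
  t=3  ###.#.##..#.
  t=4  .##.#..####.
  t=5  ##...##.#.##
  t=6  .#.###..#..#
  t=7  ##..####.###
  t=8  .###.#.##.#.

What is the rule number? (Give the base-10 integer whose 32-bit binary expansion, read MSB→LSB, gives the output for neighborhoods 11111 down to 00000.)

976213868

  nb #####: next=.  (t=0,i=3, bit31=0)
  nb ####.: next=.  (t=0,i=4, bit30=0)
  nb ###.#: next=#  (t=2,i=1, bit29=1)
  nb ###..: next=#  (t=0,i=5, bit28=1)
  nb ##.##: next=#  (t=2,i=2, bit27=1)
  nb ##.#.: next=.  (t=3,i=3, bit26=0)
  nb ##..#: next=#  (t=3,i=8, bit25=1)
  nb ##...: next=.  (t=0,i=6, bit24=0)
  nb #.###: next=.  (t=2,i=3, bit23=0)
  nb #.##.: next=.  (t=2,i=8, bit22=0)
  nb #.#.#: next=#  (t=3,i=4, bit21=1)
  nb #.#..: next=.  (t=1,i=2, bit20=0)
  nb #..##: next=#  (t=4,i=0, bit19=1)
  nb #..#.: next=#  (t=1,i=4, bit18=1)
  nb #...#: next=#  (t=5,i=3, bit17=1)
  nb #....: next=#  (t=0,i=7, bit16=1)
  nb .####: next=#  (t=0,i=2, bit15=1)
  nb .###.: next=#  (t=2,i=0, bit14=1)
  nb .##.#: next=.  (t=2,i=9, bit13=0)
  nb .##..: next=#  (t=3,i=7, bit12=1)
  nb .#.##: next=.  (t=3,i=5, bit11=0)
  nb .#.#.: next=#  (t=1,i=1, bit10=1)
  nb .#..#: next=#  (t=1,i=3, bit9=1)
  nb .#...: next=#  (t=1,i=8, bit8=1)
  nb ..###: next=.  (t=0,i=1, bit7=0)
  nb ..##.: next=#  (t=4,i=1, bit6=1)
  nb ..#.#: next=#  (t=1,i=0, bit5=1)
  nb ..#..: next=.  (t=6,i=8, bit4=0)
  nb ...##: next=#  (t=0,i=0, bit3=1)
  nb ...#.: next=#  (t=1,i=11, bit2=1)
  nb ....#: next=.  (t=0,i=11, bit1=0)
  nb .....: next=.  (t=0,i=8, bit0=0)
  bits 00111010001011111101011101101100 = 976213868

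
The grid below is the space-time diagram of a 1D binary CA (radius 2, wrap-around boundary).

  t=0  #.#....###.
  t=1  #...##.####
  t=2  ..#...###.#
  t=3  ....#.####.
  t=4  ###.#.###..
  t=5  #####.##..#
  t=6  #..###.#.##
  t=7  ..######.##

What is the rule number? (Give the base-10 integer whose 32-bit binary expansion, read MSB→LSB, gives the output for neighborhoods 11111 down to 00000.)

1823199395

  [31] ##### => .  t=1,i=9
  [30] ####. => #  t=1,i=10
  [29] ###.# => #  t=0,i=9
  [28] ###.. => .  t=1,i=0
  [27] ##.## => #  t=1,i=6
  [26] ##.#. => #  t=0,i=10
  [25] ##..# => .  t=4,i=9
  [24] ##... => .  t=1,i=1
  [23] #.### => #  t=1,i=7
  [22] #.##. => .  t=5,i=6
  [21] #.#.# => #  t=0,i=0
  [20] #.#.. => .  t=0,i=2
  [19] #..## => #  t=4,i=10
  [18] #..#. => .  t=2,i=1
  [17] #...# => #  t=1,i=2
  [16] #.... => #  t=0,i=4
  [15] .#### => #  t=1,i=8
  [14] .###. => #  t=0,i=8
  [13] .##.# => .  t=1,i=5
  [12] .##.. => #  t=5,i=7
  [11] .#.## => .  t=3,i=5
  [10] .#.#. => .  t=0,i=1
  [9] .#..# => .  t=2,i=0
  [8] .#... => .  t=0,i=3
  [7] ..### => #  t=0,i=7
  [6] ..##. => .  t=1,i=4
  [5] ..#.# => #  t=3,i=4
  [4] ..#.. => .  t=2,i=2
  [3] ...## => .  t=0,i=6
  [2] ...#. => .  t=3,i=3
  [1] ....# => #  t=0,i=5
  [0] ..... => #  t=3,i=1
  bits 01101100101010111101000010100011 = 1823199395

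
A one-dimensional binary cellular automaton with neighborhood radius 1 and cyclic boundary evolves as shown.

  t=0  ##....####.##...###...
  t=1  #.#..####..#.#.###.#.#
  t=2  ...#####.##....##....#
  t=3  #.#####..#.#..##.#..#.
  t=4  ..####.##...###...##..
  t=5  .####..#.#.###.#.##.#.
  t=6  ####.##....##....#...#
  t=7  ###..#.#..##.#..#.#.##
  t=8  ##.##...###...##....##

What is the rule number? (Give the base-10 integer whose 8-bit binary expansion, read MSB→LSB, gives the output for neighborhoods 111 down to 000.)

  ### -> #   bit 7 = 1  t=0,i=7
  ##. -> .   bit 6 = 0  t=0,i=1
  #.# -> .   bit 5 = 0  t=0,i=10
  #.. -> #   bit 4 = 1  t=0,i=2
  .## -> #   bit 3 = 1  t=0,i=0
  .#. -> .   bit 2 = 0  t=1,i=2
  ..# -> #   bit 1 = 1  t=0,i=5
  ... -> .   bit 0 = 0  t=0,i=3
  bits 10011010 = 154

154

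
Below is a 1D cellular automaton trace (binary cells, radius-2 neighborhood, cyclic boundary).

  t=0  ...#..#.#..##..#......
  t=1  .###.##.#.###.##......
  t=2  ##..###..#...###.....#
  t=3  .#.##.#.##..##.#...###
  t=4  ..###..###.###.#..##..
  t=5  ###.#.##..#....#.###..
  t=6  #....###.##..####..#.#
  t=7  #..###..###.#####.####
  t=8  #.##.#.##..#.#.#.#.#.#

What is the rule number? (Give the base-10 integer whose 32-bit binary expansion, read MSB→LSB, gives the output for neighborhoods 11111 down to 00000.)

1482471678

  ##### -> .   bit 31 = 0  t=7,i=14
  ####. -> #   bit 30 = 1  t=6,i=15
  ###.# -> .   bit 29 = 0  t=1,i=3
  ###.. -> #   bit 28 = 1  t=2,i=1
  ##.## -> #   bit 27 = 1  t=1,i=4
  ##.#. -> .   bit 26 = 0  t=1,i=7
  ##..# -> .   bit 25 = 0  t=0,i=13
  ##... -> .   bit 24 = 0  t=1,i=16
  #.### -> .   bit 23 = 0  t=1,i=10
  #.##. -> #   bit 22 = 1  t=1,i=5
  #.#.# -> .   bit 21 = 0  t=1,i=8
  #.#.. -> #   bit 20 = 1  t=0,i=8
  #..## -> #   bit 19 = 1  t=0,i=10
  #..#. -> #   bit 18 = 1  t=0,i=5
  #...# -> .   bit 17 = 0  t=2,i=11
  #.... -> .   bit 16 = 0  t=0,i=17
  .#### -> #   bit 15 = 1  t=6,i=14
  .###. -> .   bit 14 = 0  t=1,i=2
  .##.# -> #   bit 13 = 1  t=1,i=6
  .##.. -> #   bit 12 = 1  t=0,i=12
  .#.## -> #   bit 11 = 1  t=1,i=9
  .#.#. -> .   bit 10 = 0  t=0,i=7
  .#..# -> .   bit 9 = 0  t=0,i=4
  .#... -> .   bit 8 = 0  t=0,i=16
  ..### -> #   bit 7 = 1  t=1,i=1
  ..##. -> #   bit 6 = 1  t=0,i=11
  ..#.# -> #   bit 5 = 1  t=0,i=6
  ..#.. -> #   bit 4 = 1  t=0,i=3
  ...## -> #   bit 3 = 1  t=1,i=0
  ...#. -> #   bit 2 = 1  t=0,i=2
  ....# -> #   bit 1 = 1  t=0,i=1
  ..... -> .   bit 0 = 0  t=0,i=0
  bits 01011000010111001011100011111110 = 1482471678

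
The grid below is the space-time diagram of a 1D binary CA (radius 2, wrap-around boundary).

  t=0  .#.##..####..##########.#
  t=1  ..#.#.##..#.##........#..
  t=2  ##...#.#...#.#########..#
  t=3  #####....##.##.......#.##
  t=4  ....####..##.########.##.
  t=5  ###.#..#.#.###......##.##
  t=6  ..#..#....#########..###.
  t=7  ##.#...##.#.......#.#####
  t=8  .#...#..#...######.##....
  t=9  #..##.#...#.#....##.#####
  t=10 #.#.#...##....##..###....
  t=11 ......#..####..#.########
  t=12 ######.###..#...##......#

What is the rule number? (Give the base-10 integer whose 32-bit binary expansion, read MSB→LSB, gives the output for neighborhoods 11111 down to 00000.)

965442183

  ##### -> .   bit 31 = 0  t=0,i=15
  ####. -> .   bit 30 = 0  t=0,i=9
  ###.# -> #   bit 29 = 1  t=0,i=22
  ###.. -> #   bit 28 = 1  t=0,i=10
  ##.## -> #   bit 27 = 1  t=3,i=11
  ##.#. -> .   bit 26 = 0  t=0,i=23
  ##..# -> .   bit 25 = 0  t=0,i=5
  ##... -> #   bit 24 = 1  t=1,i=14
  #.### -> #   bit 23 = 1  t=2,i=13
  #.##. -> .   bit 22 = 0  t=0,i=3
  #.#.# -> .   bit 21 = 0  t=0,i=1
  #.#.. -> .   bit 20 = 0  t=2,i=7
  #..## -> #   bit 19 = 1  t=0,i=6
  #..#. -> .   bit 18 = 0  t=1,i=9
  #...# -> #   bit 17 = 1  t=2,i=3
  #.... -> #   bit 16 = 1  t=1,i=15
  .#### -> .   bit 15 = 0  t=0,i=8
  .###. -> #   bit 14 = 1  t=2,i=0
  .##.# -> #   bit 13 = 1  t=3,i=10
  .##.. -> #   bit 12 = 1  t=0,i=4
  .#.## -> #   bit 11 = 1  t=0,i=2
  .#.#. -> .   bit 10 = 0  t=0,i=0
  .#..# -> #   bit 9 = 1  t=5,i=5
  .#... -> .   bit 8 = 0  t=1,i=23
  ..### -> #   bit 7 = 1  t=0,i=7
  ..##. -> .   bit 6 = 0  t=3,i=9
  ..#.# -> .   bit 5 = 0  t=1,i=2
  ..#.. -> .   bit 4 = 0  t=1,i=22
  ...## -> .   bit 3 = 0  t=3,i=8
  ...#. -> #   bit 2 = 1  t=1,i=1
  ....# -> #   bit 1 = 1  t=1,i=0
  ..... -> #   bit 0 = 1  t=1,i=16
  bits 00111001100010110111101010000111 = 965442183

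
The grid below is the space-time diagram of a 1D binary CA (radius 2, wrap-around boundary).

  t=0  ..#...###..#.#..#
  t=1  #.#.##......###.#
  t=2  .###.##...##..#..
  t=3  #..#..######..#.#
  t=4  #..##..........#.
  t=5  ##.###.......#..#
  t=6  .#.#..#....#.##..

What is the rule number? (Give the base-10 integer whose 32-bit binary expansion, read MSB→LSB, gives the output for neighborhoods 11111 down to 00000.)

  [31] ##### => .  t=3,i=8
  [30] ####. => .  t=3,i=10
  [29] ###.# => #  t=1,i=14
  [28] ###.. => .  t=0,i=8
  [27] ##.## => .  t=1,i=15
  [26] ##.#. => #  t=1,i=1
  [25] ##..# => .  t=0,i=9
  [24] ##... => #  t=1,i=6
  [23] #.### => #  t=5,i=3
  [22] #.##. => .  t=1,i=4
  [21] #.#.# => #  t=1,i=2
  [20] #.#.. => #  t=0,i=13
  [19] #..## => .  t=3,i=5
  [18] #..#. => .  t=0,i=1
  [17] #...# => #  t=0,i=4
  [16] #.... => .  t=1,i=7
  [15] .#### => .  t=3,i=7
  [14] .###. => .  t=0,i=7
  [13] .##.# => .  t=1,i=0
  [12] .##.. => #  t=1,i=5
  [11] .#.## => #  t=1,i=3
  [10] .#.#. => #  t=0,i=12
  [9] .#..# => #  t=0,i=0
  [8] .#... => .  t=0,i=3
  [7] ..### => .  t=0,i=6
  [6] ..##. => #  t=2,i=10
  [5] ..#.# => .  t=0,i=11
  [4] ..#.. => #  t=0,i=2
  [3] ...## => #  t=0,i=5
  [2] ...#. => .  t=4,i=14
  [1] ....# => #  t=1,i=10
  [0] ..... => .  t=1,i=8
  bits 00100101101100100001111001011010 = 632430170

632430170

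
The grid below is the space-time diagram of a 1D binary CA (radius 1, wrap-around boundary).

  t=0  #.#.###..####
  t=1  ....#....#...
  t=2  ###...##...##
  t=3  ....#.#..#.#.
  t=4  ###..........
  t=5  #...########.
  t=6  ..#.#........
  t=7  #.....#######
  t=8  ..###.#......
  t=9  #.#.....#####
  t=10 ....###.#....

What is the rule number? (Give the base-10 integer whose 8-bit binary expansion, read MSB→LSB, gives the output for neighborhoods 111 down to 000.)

9

  ### -> .   bit 7 = 0  t=0,i=5
  ##. -> .   bit 6 = 0  t=0,i=0
  #.# -> .   bit 5 = 0  t=0,i=1
  #.. -> .   bit 4 = 0  t=0,i=7
  .## -> #   bit 3 = 1  t=0,i=4
  .#. -> .   bit 2 = 0  t=0,i=2
  ..# -> .   bit 1 = 0  t=0,i=8
  ... -> #   bit 0 = 1  t=1,i=0
  bits 00001001 = 9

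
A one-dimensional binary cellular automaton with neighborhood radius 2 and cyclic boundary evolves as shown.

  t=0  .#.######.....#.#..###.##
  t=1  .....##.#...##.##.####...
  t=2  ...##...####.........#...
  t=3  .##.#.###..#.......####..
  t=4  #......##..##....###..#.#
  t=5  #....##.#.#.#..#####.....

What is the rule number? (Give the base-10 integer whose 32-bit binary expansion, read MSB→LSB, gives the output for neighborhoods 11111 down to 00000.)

  ##### -> #   bit 31 = 1  t=0,i=5
  ####. -> .   bit 30 = 0  t=0,i=7
  ###.# -> #   bit 29 = 1  t=0,i=21
  ###.. -> #   bit 28 = 1  t=0,i=8
  ##.## -> .   bit 27 = 0  t=0,i=22
  ##.#. -> .   bit 26 = 0  t=0,i=0
  ##..# -> .   bit 25 = 0  t=3,i=9
  ##... -> .   bit 24 = 0  t=0,i=9
  #.### -> .   bit 23 = 0  t=0,i=3
  #.##. -> .   bit 22 = 0  t=0,i=23
  #.#.# -> .   bit 21 = 0  t=0,i=1
  #.#.. -> #   bit 20 = 1  t=0,i=16
  #..## -> #   bit 19 = 1  t=0,i=18
  #..#. -> .   bit 18 = 0  t=3,i=10
  #...# -> #   bit 17 = 1  t=1,i=10
  #.... -> .   bit 16 = 0  t=0,i=10
  .#### -> .   bit 15 = 0  t=0,i=4
  .###. -> #   bit 14 = 1  t=0,i=20
  .##.# -> .   bit 13 = 0  t=0,i=24
  .##.. -> #   bit 12 = 1  t=2,i=4
  .#.## -> .   bit 11 = 0  t=0,i=2
  .#.#. -> #   bit 10 = 1  t=0,i=15
  .#..# -> .   bit 9 = 0  t=0,i=17
  .#... -> #   bit 8 = 1  t=1,i=9
  ..### -> #   bit 7 = 1  t=0,i=19
  ..##. -> .   bit 6 = 0  t=1,i=5
  ..#.# -> .   bit 5 = 0  t=0,i=14
  ..#.. -> #   bit 4 = 1  t=2,i=21
  ...## -> #   bit 3 = 1  t=1,i=4
  ...#. -> #   bit 2 = 1  t=0,i=13
  ....# -> #   bit 1 = 1  t=0,i=12
  ..... -> .   bit 0 = 0  t=0,i=11
  bits 10110000000110100101010110011110 = 2954515870

2954515870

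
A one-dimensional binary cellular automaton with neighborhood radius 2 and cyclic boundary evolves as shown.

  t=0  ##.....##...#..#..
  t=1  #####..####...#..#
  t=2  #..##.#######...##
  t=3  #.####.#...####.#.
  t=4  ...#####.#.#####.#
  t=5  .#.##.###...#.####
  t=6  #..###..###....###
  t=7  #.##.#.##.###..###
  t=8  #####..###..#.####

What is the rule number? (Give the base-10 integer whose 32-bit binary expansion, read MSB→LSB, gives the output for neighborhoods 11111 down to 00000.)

2103424193

  nb #####: next=.  (t=1,i=1, bit31=0)
  nb ####.: next=#  (t=1,i=3, bit30=1)
  nb ###.#: next=#  (t=3,i=5, bit29=1)
  nb ###..: next=#  (t=1,i=4, bit28=1)
  nb ##.##: next=#  (t=2,i=5, bit27=1)
  nb ##.#.: next=#  (t=3,i=6, bit26=1)
  nb ##..#: next=.  (t=1,i=5, bit25=0)
  nb ##...: next=#  (t=0,i=2, bit24=1)
  nb #.###: next=.  (t=2,i=6, bit23=0)
  nb #.##.: next=#  (t=5,i=3, bit22=1)
  nb #.#.#: next=.  (t=3,i=0, bit21=0)
  nb #.#..: next=#  (t=3,i=7, bit20=1)
  nb #..##: next=#  (t=0,i=17, bit19=1)
  nb #..#.: next=#  (t=0,i=14, bit18=1)
  nb #...#: next=#  (t=0,i=10, bit17=1)
  nb #....: next=#  (t=0,i=3, bit16=1)
  nb .####: next=#  (t=1,i=0, bit15=1)
  nb .###.: next=.  (t=2,i=17, bit14=0)
  nb .##.#: next=#  (t=2,i=4, bit13=1)
  nb .##..: next=#  (t=0,i=1, bit12=1)
  nb .#.##: next=.  (t=3,i=1, bit11=0)
  nb .#.#.: next=#  (t=3,i=17, bit10=1)
  nb .#..#: next=.  (t=0,i=13, bit9=0)
  nb .#...: next=.  (t=3,i=8, bit8=0)
  nb ..###: next=#  (t=1,i=7, bit7=1)
  nb ..##.: next=#  (t=0,i=0, bit6=1)
  nb ..#.#: next=.  (t=5,i=12, bit5=0)
  nb ..#..: next=.  (t=0,i=12, bit4=0)
  nb ...##: next=.  (t=0,i=6, bit3=0)
  nb ...#.: next=.  (t=0,i=11, bit2=0)
  nb ....#: next=.  (t=0,i=5, bit1=0)
  nb .....: next=#  (t=0,i=4, bit0=1)
  bits 01111101010111111011010011000001 = 2103424193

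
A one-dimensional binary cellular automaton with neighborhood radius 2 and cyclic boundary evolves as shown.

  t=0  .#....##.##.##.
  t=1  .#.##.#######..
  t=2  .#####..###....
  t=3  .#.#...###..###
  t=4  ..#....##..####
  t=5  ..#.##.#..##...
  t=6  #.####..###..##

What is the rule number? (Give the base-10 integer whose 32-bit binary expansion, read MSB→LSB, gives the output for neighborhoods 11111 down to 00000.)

2823384819

  [31] ##### => #  t=1,i=8
  [30] ####. => .  t=1,i=11
  [29] ###.# => #  t=3,i=14
  [28] ###.. => .  t=1,i=12
  [27] ##.## => #  t=0,i=8
  [26] ##.#. => .  t=3,i=0
  [25] ##..# => .  t=0,i=14
  [24] ##... => .  t=1,i=13
  [23] #.### => .  t=1,i=6
  [22] #.##. => #  t=0,i=9
  [21] #.#.# => .  t=3,i=1
  [20] #.#.. => .  t=3,i=3
  [19] #..## => #  t=2,i=7
  [18] #..#. => .  t=0,i=0
  [17] #...# => .  t=1,i=14
  [16] #.... => #  t=0,i=3
  [15] .#### => .  t=1,i=7
  [14] .###. => #  t=2,i=9
  [13] .##.# => #  t=0,i=7
  [12] .##.. => .  t=0,i=13
  [11] .#.## => #  t=1,i=2
  [10] .#.#. => #  t=3,i=2
  [9] .#..# => #  t=5,i=8
  [8] .#... => .  t=0,i=2
  [7] ..### => #  t=2,i=1
  [6] ..##. => #  t=0,i=6
  [5] ..#.# => #  t=1,i=1
  [4] ..#.. => #  t=0,i=1
  [3] ...## => .  t=0,i=5
  [2] ...#. => .  t=1,i=0
  [1] ....# => #  t=0,i=4
  [0] ..... => #  t=2,i=13
  bits 10101000010010010110111011110011 = 2823384819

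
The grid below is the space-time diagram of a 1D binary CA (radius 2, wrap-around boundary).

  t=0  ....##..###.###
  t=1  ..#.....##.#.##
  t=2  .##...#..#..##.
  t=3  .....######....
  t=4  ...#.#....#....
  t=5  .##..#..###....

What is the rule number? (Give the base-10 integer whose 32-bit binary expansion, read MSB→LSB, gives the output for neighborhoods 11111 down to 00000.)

408185494

  nb #####: next=.  (t=3,i=7, bit31=0)
  nb ####.: next=.  (t=3,i=9, bit30=0)
  nb ###.#: next=.  (t=0,i=10, bit29=0)
  nb ###..: next=#  (t=0,i=14, bit28=1)
  nb ##.##: next=#  (t=0,i=11, bit27=1)
  nb ##.#.: next=.  (t=1,i=10, bit26=0)
  nb ##..#: next=.  (t=0,i=6, bit25=0)
  nb ##...: next=.  (t=0,i=0, bit24=0)
  nb #.###: next=.  (t=0,i=12, bit23=0)
  nb #.##.: next=#  (t=1,i=13, bit22=1)
  nb #.#.#: next=.  (t=1,i=11, bit21=0)
  nb #.#..: next=#  (t=4,i=5, bit20=1)
  nb #..##: next=.  (t=0,i=7, bit19=0)
  nb #..#.: next=#  (t=1,i=1, bit18=1)
  nb #...#: next=.  (t=2,i=4, bit17=0)
  nb #....: next=.  (t=0,i=1, bit16=0)
  nb .####: next=.  (t=3,i=6, bit15=0)
  nb .###.: next=#  (t=0,i=9, bit14=1)
  nb .##.#: next=#  (t=1,i=9, bit13=1)
  nb .##..: next=.  (t=0,i=5, bit12=0)
  nb .#.##: next=#  (t=1,i=12, bit11=1)
  nb .#.#.: next=.  (t=4,i=4, bit10=0)
  nb .#..#: next=#  (t=2,i=7, bit9=1)
  nb .#...: next=.  (t=1,i=3, bit8=0)
  nb ..###: next=#  (t=0,i=8, bit7=1)
  nb ..##.: next=.  (t=0,i=4, bit6=0)
  nb ..#.#: next=.  (t=4,i=3, bit5=0)
  nb ..#..: next=#  (t=1,i=2, bit4=1)
  nb ...##: next=.  (t=0,i=3, bit3=0)
  nb ...#.: next=#  (t=2,i=5, bit2=1)
  nb ....#: next=#  (t=0,i=2, bit1=1)
  nb .....: next=.  (t=1,i=5, bit0=0)
  bits 00011000010101000110101010010110 = 408185494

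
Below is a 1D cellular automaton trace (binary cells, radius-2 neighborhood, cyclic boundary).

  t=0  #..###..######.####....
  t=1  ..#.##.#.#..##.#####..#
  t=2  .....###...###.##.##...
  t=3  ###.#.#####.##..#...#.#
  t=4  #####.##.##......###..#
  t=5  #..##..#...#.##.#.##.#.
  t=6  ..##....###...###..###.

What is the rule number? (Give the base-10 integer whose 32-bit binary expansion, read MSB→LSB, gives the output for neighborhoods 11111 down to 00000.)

  #####|.  b31=0 t=0,i=10
  ####.|#  b30=1 t=0,i=12
  ###.#|#  b29=1 t=0,i=13
  ###..|#  b28=1 t=0,i=5
  ##.##|.  b27=0 t=0,i=14
  ##.#.|#  b26=1 t=1,i=6
  ##..#|.  b25=0 t=0,i=6
  ##...|#  b24=1 t=0,i=19
  #.###|#  b23=1 t=0,i=15
  #.##.|.  b22=0 t=1,i=4
  #.#.#|#  b21=1 t=1,i=7
  #.#..|.  b20=0 t=1,i=9
  #..##|#  b19=1 t=0,i=2
  #..#.|.  b18=0 t=1,i=1
  #...#|#  b17=1 t=2,i=9
  #....|.  b16=0 t=0,i=20
  .####|#  b15=1 t=0,i=9
  .###.|#  b14=1 t=0,i=4
  .##.#|#  b13=1 t=1,i=5
  .##..|.  b12=0 t=2,i=19
  .#.##|.  b11=0 t=1,i=3
  .#.#.|.  b10=0 t=1,i=8
  .#..#|.  b9=0 t=0,i=1
  .#...|#  b8=1 t=3,i=17
  ..###|.  b7=0 t=0,i=3
  ..##.|#  b6=1 t=1,i=12
  ..#.#|.  b5=0 t=1,i=2
  ..#..|.  b4=0 t=0,i=0
  ...##|#  b3=1 t=2,i=4
  ...#.|#  b2=1 t=0,i=22
  ....#|.  b1=0 t=0,i=21
  .....|#  b0=1 t=2,i=0
  bits 01110101101010101110000101001101 = 1974133069

1974133069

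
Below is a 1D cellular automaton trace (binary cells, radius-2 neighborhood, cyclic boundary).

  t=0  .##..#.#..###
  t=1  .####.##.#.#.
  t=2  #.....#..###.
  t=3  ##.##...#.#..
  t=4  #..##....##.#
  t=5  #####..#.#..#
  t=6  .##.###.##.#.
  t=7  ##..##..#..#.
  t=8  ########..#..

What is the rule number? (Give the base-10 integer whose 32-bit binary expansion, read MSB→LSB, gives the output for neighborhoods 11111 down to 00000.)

  nb #####: next=#  (t=5,i=1, bit31=1)
  nb ####.: next=.  (t=1,i=3, bit30=0)
  nb ###.#: next=.  (t=0,i=12, bit29=0)
  nb ###..: next=#  (t=5,i=4, bit28=1)
  nb ##.##: next=.  (t=0,i=0, bit27=0)
  nb ##.#.: next=.  (t=1,i=8, bit26=0)
  nb ##..#: next=#  (t=0,i=3, bit25=1)
  nb ##...: next=.  (t=3,i=5, bit24=0)
  nb #.###: next=#  (t=6,i=4, bit23=1)
  nb #.##.: next=#  (t=0,i=1, bit22=1)
  nb #.#.#: next=#  (t=1,i=9, bit21=1)
  nb #.#..: next=#  (t=0,i=7, bit20=1)
  nb #..##: next=#  (t=0,i=9, bit19=1)
  nb #..#.: next=#  (t=0,i=4, bit18=1)
  nb #...#: next=.  (t=3,i=6, bit17=0)
  nb #....: next=.  (t=2,i=2, bit16=0)
  nb .####: next=.  (t=1,i=2, bit15=0)
  nb .###.: next=#  (t=0,i=11, bit14=1)
  nb .##.#: next=.  (t=1,i=7, bit13=0)
  nb .##..: next=#  (t=0,i=2, bit12=1)
  nb .#.##: next=.  (t=7,i=12, bit11=0)
  nb .#.#.: next=#  (t=0,i=6, bit10=1)
  nb .#..#: next=.  (t=0,i=8, bit9=0)
  nb .#...: next=#  (t=2,i=1, bit8=1)
  nb ..###: next=.  (t=0,i=10, bit7=0)
  nb ..##.: next=#  (t=3,i=0, bit6=1)
  nb ..#.#: next=.  (t=0,i=5, bit5=0)
  nb ..#..: next=.  (t=2,i=6, bit4=0)
  nb ...##: next=.  (t=4,i=8, bit3=0)
  nb ...#.: next=.  (t=2,i=5, bit2=0)
  nb ....#: next=#  (t=2,i=4, bit1=1)
  nb .....: next=#  (t=2,i=3, bit0=1)
  bits 10010010111111000101010101000011 = 2466010435

2466010435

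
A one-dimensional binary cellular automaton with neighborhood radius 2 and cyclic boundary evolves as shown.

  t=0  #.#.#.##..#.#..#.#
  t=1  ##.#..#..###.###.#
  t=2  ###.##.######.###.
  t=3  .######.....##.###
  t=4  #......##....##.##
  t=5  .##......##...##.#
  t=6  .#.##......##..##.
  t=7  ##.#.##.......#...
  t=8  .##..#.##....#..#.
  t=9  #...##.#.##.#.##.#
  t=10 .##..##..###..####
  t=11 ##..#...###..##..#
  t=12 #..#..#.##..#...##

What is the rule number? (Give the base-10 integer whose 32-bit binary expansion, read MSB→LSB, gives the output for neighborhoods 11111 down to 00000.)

  [31] ##### => .  t=2,i=9
  [30] ####. => .  t=2,i=11
  [29] ###.# => #  t=1,i=1
  [28] ###.. => .  t=3,i=6
  [27] ##.## => #  t=1,i=12
  [26] ##.#. => #  t=0,i=1
  [25] ##..# => .  t=0,i=8
  [24] ##... => #  t=3,i=7
  [23] #.### => .  t=1,i=13
  [22] #.##. => #  t=0,i=6
  [21] #.#.# => .  t=0,i=2
  [20] #.#.. => .  t=0,i=12
  [19] #..## => #  t=1,i=8
  [18] #..#. => #  t=0,i=9
  [17] #...# => #  t=5,i=12
  [16] #.... => #  t=3,i=8
  [15] .#### => .  t=2,i=8
  [14] .###. => #  t=1,i=0
  [13] .##.# => #  t=0,i=0
  [12] .##.. => .  t=0,i=7
  [11] .#.## => .  t=0,i=5
  [10] .#.#. => #  t=0,i=3
  [9] .#..# => #  t=0,i=13
  [8] .#... => .  t=7,i=15
  [7] ..### => #  t=1,i=9
  [6] ..##. => .  t=3,i=12
  [5] ..#.# => #  t=0,i=10
  [4] ..#.. => .  t=1,i=6
  [3] ...## => .  t=3,i=11
  [2] ...#. => #  t=7,i=13
  [1] ....# => .  t=3,i=10
  [0] ..... => .  t=3,i=9
  bits 00101101010011110110011010100100 = 760178340

760178340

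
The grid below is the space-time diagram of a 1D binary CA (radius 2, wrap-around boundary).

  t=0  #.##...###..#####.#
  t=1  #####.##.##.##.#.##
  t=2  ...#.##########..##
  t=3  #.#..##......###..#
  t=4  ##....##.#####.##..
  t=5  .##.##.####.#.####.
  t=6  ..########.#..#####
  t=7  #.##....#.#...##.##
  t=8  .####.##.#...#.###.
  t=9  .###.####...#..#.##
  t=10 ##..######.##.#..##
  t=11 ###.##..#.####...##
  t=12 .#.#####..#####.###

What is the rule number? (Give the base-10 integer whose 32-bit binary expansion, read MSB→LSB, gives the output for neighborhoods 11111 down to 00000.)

1606726815

  ##### -> .   bit 31 = 0  t=0,i=14
  ####. -> #   bit 30 = 1  t=0,i=15
  ###.# -> .   bit 29 = 0  t=0,i=16
  ###.. -> #   bit 28 = 1  t=0,i=9
  ##.## -> #   bit 27 = 1  t=0,i=1
  ##.#. -> #   bit 26 = 1  t=1,i=14
  ##..# -> #   bit 25 = 1  t=0,i=10
  ##... -> #   bit 24 = 1  t=0,i=4
  #.### -> #   bit 23 = 1  t=1,i=17
  #.##. -> #   bit 22 = 1  t=0,i=2
  #.#.# -> .   bit 21 = 0  t=1,i=15
  #.#.. -> .   bit 20 = 0  t=3,i=2
  #..## -> .   bit 19 = 0  t=0,i=11
  #..#. -> #   bit 18 = 1  t=9,i=14
  #...# -> .   bit 17 = 0  t=0,i=5
  #.... -> .   bit 16 = 0  t=3,i=8
  .#### -> #   bit 15 = 1  t=0,i=13
  .###. -> .   bit 14 = 0  t=0,i=8
  .##.# -> #   bit 13 = 1  t=0,i=0
  .##.. -> #   bit 12 = 1  t=0,i=3
  .#.## -> .   bit 11 = 0  t=1,i=16
  .#.#. -> #   bit 10 = 1  t=7,i=9
  .#..# -> .   bit 9 = 0  t=3,i=3
  .#... -> .   bit 8 = 0  t=7,i=11
  ..### -> #   bit 7 = 1  t=0,i=7
  ..##. -> .   bit 6 = 0  t=2,i=17
  ..#.# -> .   bit 5 = 0  t=2,i=3
  ..#.. -> #   bit 4 = 1  t=9,i=12
  ...## -> #   bit 3 = 1  t=0,i=6
  ...#. -> #   bit 2 = 1  t=2,i=2
  ....# -> #   bit 1 = 1  t=3,i=11
  ..... -> #   bit 0 = 1  t=3,i=9
  bits 01011111110001001011010010011111 = 1606726815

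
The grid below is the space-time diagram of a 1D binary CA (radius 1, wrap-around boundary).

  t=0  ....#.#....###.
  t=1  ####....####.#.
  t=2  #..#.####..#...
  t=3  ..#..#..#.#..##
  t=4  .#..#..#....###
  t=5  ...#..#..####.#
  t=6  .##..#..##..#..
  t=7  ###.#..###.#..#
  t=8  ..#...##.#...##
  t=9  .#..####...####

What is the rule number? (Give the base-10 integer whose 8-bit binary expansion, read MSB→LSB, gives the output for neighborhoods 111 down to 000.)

  [7] ### => .  t=0,i=12
  [6] ##. => #  t=0,i=13
  [5] #.# => .  t=0,i=5
  [4] #.. => .  t=0,i=7
  [3] .## => #  t=0,i=11
  [2] .#. => .  t=0,i=4
  [1] ..# => #  t=0,i=3
  [0] ... => #  t=0,i=0
  bits 01001011 = 75

75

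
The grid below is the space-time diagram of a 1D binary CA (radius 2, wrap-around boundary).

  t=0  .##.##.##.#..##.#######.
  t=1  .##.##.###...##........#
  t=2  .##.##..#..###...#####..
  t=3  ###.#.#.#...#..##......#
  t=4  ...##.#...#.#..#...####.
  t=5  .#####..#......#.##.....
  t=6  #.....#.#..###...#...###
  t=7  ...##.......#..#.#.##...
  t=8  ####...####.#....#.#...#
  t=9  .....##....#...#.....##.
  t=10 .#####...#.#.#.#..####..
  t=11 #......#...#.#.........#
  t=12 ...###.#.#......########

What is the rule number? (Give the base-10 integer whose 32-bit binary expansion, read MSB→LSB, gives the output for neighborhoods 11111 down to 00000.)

107110491

  nb #####: next=.  (t=0,i=18, bit31=0)
  nb ####.: next=.  (t=0,i=21, bit30=0)
  nb ###.#: next=.  (t=3,i=2, bit29=0)
  nb ###..: next=.  (t=0,i=22, bit28=0)
  nb ##.##: next=.  (t=0,i=3, bit27=0)
  nb ##.#.: next=#  (t=0,i=9, bit26=1)
  nb ##..#: next=#  (t=0,i=23, bit25=1)
  nb ##...: next=.  (t=1,i=10, bit24=0)
  nb #.###: next=.  (t=0,i=16, bit23=0)
  nb #.##.: next=#  (t=0,i=4, bit22=1)
  nb #.#.#: next=#  (t=3,i=4, bit21=1)
  nb #.#..: next=.  (t=0,i=10, bit20=0)
  nb #..##: next=.  (t=0,i=0, bit19=0)
  nb #..#.: next=.  (t=2,i=7, bit18=0)
  nb #...#: next=#  (t=1,i=11, bit17=1)
  nb #....: next=.  (t=1,i=16, bit16=0)
  nb .####: next=.  (t=0,i=17, bit15=0)
  nb .###.: next=#  (t=1,i=8, bit14=1)
  nb .##.#: next=#  (t=0,i=2, bit13=1)
  nb .##..: next=.  (t=1,i=14, bit12=0)
  nb .#.##: next=.  (t=1,i=0, bit11=0)
  nb .#.#.: next=.  (t=3,i=5, bit10=0)
  nb .#..#: next=.  (t=0,i=11, bit9=0)
  nb .#...: next=.  (t=3,i=9, bit8=0)
  nb ..###: next=.  (t=2,i=11, bit7=0)
  nb ..##.: next=#  (t=0,i=1, bit6=1)
  nb ..#.#: next=.  (t=1,i=23, bit5=0)
  nb ..#..: next=#  (t=2,i=8, bit4=1)
  nb ...##: next=#  (t=1,i=12, bit3=1)
  nb ...#.: next=.  (t=1,i=22, bit2=0)
  nb ....#: next=#  (t=1,i=21, bit1=1)
  nb .....: next=#  (t=1,i=17, bit0=1)
  bits 00000110011000100110000001011011 = 107110491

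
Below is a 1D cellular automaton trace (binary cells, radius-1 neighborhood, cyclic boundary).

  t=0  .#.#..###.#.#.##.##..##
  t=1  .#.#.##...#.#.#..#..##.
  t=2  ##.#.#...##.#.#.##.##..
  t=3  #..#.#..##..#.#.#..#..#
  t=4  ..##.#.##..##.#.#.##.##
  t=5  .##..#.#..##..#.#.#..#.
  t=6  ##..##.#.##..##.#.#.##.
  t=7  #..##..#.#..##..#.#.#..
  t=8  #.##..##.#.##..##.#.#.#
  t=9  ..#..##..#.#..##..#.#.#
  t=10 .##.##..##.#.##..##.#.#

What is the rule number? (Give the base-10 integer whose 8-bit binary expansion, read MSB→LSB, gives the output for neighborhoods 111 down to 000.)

14

  ### -> .   bit 7 = 0  t=0,i=7
  ##. -> .   bit 6 = 0  t=0,i=8
  #.# -> .   bit 5 = 0  t=0,i=0
  #.. -> .   bit 4 = 0  t=0,i=4
  .## -> #   bit 3 = 1  t=0,i=6
  .#. -> #   bit 2 = 1  t=0,i=1
  ..# -> #   bit 1 = 1  t=0,i=5
  ... -> .   bit 0 = 0  t=1,i=8
  bits 00001110 = 14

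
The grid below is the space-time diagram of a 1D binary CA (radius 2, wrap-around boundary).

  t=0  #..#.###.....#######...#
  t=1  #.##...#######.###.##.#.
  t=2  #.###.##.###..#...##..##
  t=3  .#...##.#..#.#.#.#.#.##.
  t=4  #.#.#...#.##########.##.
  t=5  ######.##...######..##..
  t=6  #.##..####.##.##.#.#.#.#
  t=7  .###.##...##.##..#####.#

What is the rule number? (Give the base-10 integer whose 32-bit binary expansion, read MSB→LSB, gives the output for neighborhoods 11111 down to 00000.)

  #####|#  b31=1 t=0,i=15
  ####.|.  b30=0 t=0,i=18
  ###.#|.  b29=0 t=1,i=13
  ###..|#  b28=1 t=0,i=7
  ##.##|#  b27=1 t=1,i=14
  ##.#.|.  b26=0 t=1,i=21
  ##..#|.  b25=0 t=0,i=1
  ##...|#  b24=1 t=0,i=8
  #.###|.  b23=0 t=0,i=5
  #.##.|#  b22=1 t=1,i=2
  #.#.#|#  b21=1 t=1,i=0
  #.#..|#  b20=1 t=3,i=8
  #..##|#  b19=1 t=2,i=21
  #..#.|#  b18=1 t=0,i=2
  #...#|.  b17=0 t=0,i=21
  #....|#  b16=1 t=0,i=9
  .####|.  b15=0 t=0,i=14
  .###.|.  b14=0 t=0,i=6
  .##.#|.  b13=0 t=1,i=20
  .##..|#  b12=1 t=0,i=0
  .#.##|.  b11=0 t=0,i=4
  .#.#.|#  b10=1 t=1,i=23
  .#..#|.  b9=0 t=3,i=9
  .#...|#  b8=1 t=2,i=15
  ..###|#  b7=1 t=0,i=13
  ..##.|.  b6=0 t=0,i=23
  ..#.#|#  b5=1 t=0,i=3
  ..#..|.  b4=0 t=2,i=14
  ...##|#  b3=1 t=0,i=12
  ...#.|#  b2=1 t=4,i=7
  ....#|#  b1=1 t=0,i=11
  .....|#  b0=1 t=0,i=10
  bits 10011001011111010001010110101111 = 2575111599

2575111599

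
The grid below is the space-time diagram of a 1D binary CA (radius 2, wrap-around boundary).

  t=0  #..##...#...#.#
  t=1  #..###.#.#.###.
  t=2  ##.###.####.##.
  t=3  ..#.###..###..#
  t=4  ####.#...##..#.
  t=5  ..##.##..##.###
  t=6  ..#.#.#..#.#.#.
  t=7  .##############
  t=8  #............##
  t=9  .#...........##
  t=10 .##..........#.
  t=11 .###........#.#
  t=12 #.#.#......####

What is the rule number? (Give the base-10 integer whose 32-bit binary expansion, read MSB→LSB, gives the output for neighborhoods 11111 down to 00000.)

  [31] ##### => .  t=7,i=3
  [30] ####. => #  t=2,i=9
  [29] ###.# => #  t=1,i=5
  [28] ###.. => .  t=3,i=6
  [27] ##.## => #  t=2,i=2
  [26] ##.#. => .  t=1,i=6
  [25] ##..# => .  t=0,i=1
  [24] ##... => #  t=0,i=5
  [23] #.### => .  t=1,i=11
  [22] #.##. => .  t=0,i=14
  [21] #.#.# => #  t=1,i=7
  [20] #.#.. => #  t=1,i=0
  [19] #..## => .  t=0,i=2
  [18] #..#. => #  t=3,i=1
  [17] #...# => .  t=0,i=6
  [16] #.... => .  t=8,i=2
  [15] .#### => .  t=2,i=8
  [14] .###. => #  t=1,i=4
  [13] .##.# => .  t=2,i=1
  [12] .##.. => #  t=0,i=0
  [11] .#.## => #  t=0,i=13
  [10] .#.#. => #  t=1,i=8
  [9] .#..# => #  t=1,i=1
  [8] .#... => #  t=0,i=9
  [7] ..### => #  t=1,i=3
  [6] ..##. => #  t=0,i=3
  [5] ..#.# => #  t=0,i=12
  [4] ..#.. => .  t=0,i=8
  [3] ...## => .  t=4,i=8
  [2] ...#. => #  t=0,i=7
  [1] ....# => .  t=8,i=11
  [0] ..... => .  t=8,i=3
  bits 01101001001101000101111111100100 = 1765040100

1765040100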